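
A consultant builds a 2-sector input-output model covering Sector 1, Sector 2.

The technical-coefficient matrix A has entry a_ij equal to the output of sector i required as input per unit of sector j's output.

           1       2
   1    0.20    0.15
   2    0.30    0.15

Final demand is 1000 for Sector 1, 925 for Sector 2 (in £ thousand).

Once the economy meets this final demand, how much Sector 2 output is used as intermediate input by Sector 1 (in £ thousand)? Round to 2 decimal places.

I − A =
  [   0.80    -0.15]
  [  -0.30     0.85]
det(I−A) = (0.80)(0.85) − (-0.15)(-0.30) = 0.6350
adj(I−A) = [[0.85, 0.15], [0.30, 0.80]]
(I − A)⁻¹ = adj(I−A) / det(I−A) ≈
  [   1.3386     0.2362]
  [   0.4724     1.2598]
First solve x = (I − A)⁻¹ d = adj(I−A)·d / det(I−A); in particular x_1 = (0.85·1000 + 0.15·925) / 0.6350 = 988.75 / 0.6350 ≈ 1557.0866.
Intermediate flow from 2 to 1: z_21 = a_21 · x_1 = 0.30 × 988.75 / 0.6350 = 296.625 / 0.6350 ≈ 467.13.

z_21 = 467.13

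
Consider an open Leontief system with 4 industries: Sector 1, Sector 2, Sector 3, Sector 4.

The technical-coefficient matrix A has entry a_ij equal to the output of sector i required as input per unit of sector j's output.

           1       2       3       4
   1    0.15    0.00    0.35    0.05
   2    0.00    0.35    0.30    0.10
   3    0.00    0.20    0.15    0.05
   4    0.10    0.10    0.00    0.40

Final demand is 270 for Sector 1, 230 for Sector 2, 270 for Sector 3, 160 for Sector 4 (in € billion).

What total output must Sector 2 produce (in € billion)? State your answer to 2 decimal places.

I − A =
  [   0.85     0.00    -0.35    -0.05]
  [   0.00     0.65    -0.30    -0.10]
  [   0.00    -0.20     0.85    -0.05]
  [  -0.10    -0.10     0.00     0.60]
Compute the cofactors C_ij = (−1)^(i+j)·(3×3 minor ij) of I−A; the adjugate is their transpose:
adj(I−A) = Cᵀ =
  [ 0.285500   0.048000   0.134500   0.043000]
  [ 0.010000   0.427500   0.155000   0.085000]
  [ 0.005250   0.105250   0.319750   0.044625]
  [ 0.049250   0.079250   0.048250   0.418625]
det(I−A) = Σ_j (I−A)_1j·C_1j = (0.85)(0.285500) + (0.00)(0.010000) + (-0.35)(0.005250) + (-0.05)(0.049250) = 0.238375
(I − A)⁻¹ = adj(I−A) / det(I−A) ≈
  [   1.1977     0.2014     0.5642     0.1804]
  [   0.0420     1.7934     0.6502     0.3566]
  [   0.0220     0.4415     1.3414     0.1872]
  [   0.2066     0.3325     0.2024     1.7562]
x = (I − A)⁻¹ d = adj(I−A)·d / det(I−A), with det(I−A) = 0.238375:
  x_1 = (0.285500·270 + 0.048000·230 + 0.134500·270 + 0.043000·160) / 0.238375 = 131.32 / 0.238375 ≈ 550.90
  x_2 = (0.010000·270 + 0.427500·230 + 0.155000·270 + 0.085000·160) / 0.238375 = 156.475 / 0.238375 ≈ 656.42
  x_3 = (0.005250·270 + 0.105250·230 + 0.319750·270 + 0.044625·160) / 0.238375 = 119.0975 / 0.238375 ≈ 499.62
  x_4 = (0.049250·270 + 0.079250·230 + 0.048250·270 + 0.418625·160) / 0.238375 = 111.5325 / 0.238375 ≈ 467.89

x_2 = 656.42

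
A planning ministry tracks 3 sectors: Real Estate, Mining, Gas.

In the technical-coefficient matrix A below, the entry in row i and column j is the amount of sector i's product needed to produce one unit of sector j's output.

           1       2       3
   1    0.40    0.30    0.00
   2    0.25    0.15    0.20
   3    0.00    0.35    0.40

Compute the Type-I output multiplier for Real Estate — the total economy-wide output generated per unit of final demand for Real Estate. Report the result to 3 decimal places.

m_1 = 3.094

I − A =
  [   0.60    -0.30     0.00]
  [  -0.25     0.85    -0.20]
  [   0.00    -0.35     0.60]
Cofactors of I−A, C_ij = (−1)^(i+j)·(minor ij) (rows/columns in the sector order above):
  C_11 = (0.85)(0.60) − (-0.20)(-0.35) = 0.4400
  C_12 = −[(-0.25)(0.60) − (-0.20)(0.00)] = 0.1500
  C_13 = (-0.25)(-0.35) − (0.85)(0.00) = 0.0875
  C_21 = −[(-0.30)(0.60) − (0.00)(-0.35)] = 0.1800
  C_22 = (0.60)(0.60) − (0.00)(0.00) = 0.3600
  C_23 = −[(0.60)(-0.35) − (-0.30)(0.00)] = 0.2100
  C_31 = (-0.30)(-0.20) − (0.00)(0.85) = 0.0600
  C_32 = −[(0.60)(-0.20) − (0.00)(-0.25)] = 0.1200
  C_33 = (0.60)(0.85) − (-0.30)(-0.25) = 0.4350
det(I−A) = Σ_j (I−A)_1j·C_1j = (0.60)(0.4400) + (-0.30)(0.1500) + (0.00)(0.0875) = 0.2190
adj(I−A) = Cᵀ =
  [ 0.4400   0.1800   0.0600]
  [ 0.1500   0.3600   0.1200]
  [ 0.0875   0.2100   0.4350]
(I − A)⁻¹ = adj(I−A) / det(I−A) ≈
  [   2.0091     0.8219     0.2740]
  [   0.6849     1.6438     0.5479]
  [   0.3995     0.9589     1.9863]
The output multiplier for sector j is the column-j sum of the Leontief inverse (I − A)⁻¹ = adj(I−A) / det(I−A).
Column 1 of adj(I−A): (0.4400, 0.1500, 0.0875); det(I−A) = 0.2190.
m_1 = (0.4400 + 0.1500 + 0.0875) / 0.2190 = 0.6775 / 0.2190 ≈ 3.094.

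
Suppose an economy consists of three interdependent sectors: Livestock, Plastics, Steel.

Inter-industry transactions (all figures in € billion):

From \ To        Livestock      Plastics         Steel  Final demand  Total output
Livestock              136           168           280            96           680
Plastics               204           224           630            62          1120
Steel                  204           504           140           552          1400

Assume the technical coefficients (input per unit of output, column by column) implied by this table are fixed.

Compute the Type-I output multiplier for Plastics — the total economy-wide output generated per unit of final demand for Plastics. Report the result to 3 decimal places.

Technical coefficients a_ij = z_ij / X_j:
  a_11 = 136/680 = 0.20, a_21 = 204/680 = 0.30, a_31 = 204/680 = 0.30
  a_12 = 168/1120 = 0.15, a_22 = 224/1120 = 0.20, a_32 = 504/1120 = 0.45
  a_13 = 280/1400 = 0.20, a_23 = 630/1400 = 0.45, a_33 = 140/1400 = 0.10
I − A =
  [   0.80    -0.15    -0.20]
  [  -0.30     0.80    -0.45]
  [  -0.30    -0.45     0.90]
Cofactors of I−A, C_ij = (−1)^(i+j)·(minor ij) (rows/columns in the sector order above):
  C_11 = (0.80)(0.90) − (-0.45)(-0.45) = 0.5175
  C_12 = −[(-0.30)(0.90) − (-0.45)(-0.30)] = 0.4050
  C_13 = (-0.30)(-0.45) − (0.80)(-0.30) = 0.3750
  C_21 = −[(-0.15)(0.90) − (-0.20)(-0.45)] = 0.2250
  C_22 = (0.80)(0.90) − (-0.20)(-0.30) = 0.6600
  C_23 = −[(0.80)(-0.45) − (-0.15)(-0.30)] = 0.4050
  C_31 = (-0.15)(-0.45) − (-0.20)(0.80) = 0.2275
  C_32 = −[(0.80)(-0.45) − (-0.20)(-0.30)] = 0.4200
  C_33 = (0.80)(0.80) − (-0.15)(-0.30) = 0.5950
det(I−A) = Σ_j (I−A)_1j·C_1j = (0.80)(0.5175) + (-0.15)(0.4050) + (-0.20)(0.3750) = 0.27825
adj(I−A) = Cᵀ =
  [ 0.5175   0.2250   0.2275]
  [ 0.4050   0.6600   0.4200]
  [ 0.3750   0.4050   0.5950]
(I − A)⁻¹ = adj(I−A) / det(I−A) ≈
  [   1.8598     0.8086     0.8176]
  [   1.4555     2.3720     1.5094]
  [   1.3477     1.4555     2.1384]
The output multiplier for sector j is the column-j sum of the Leontief inverse (I − A)⁻¹ = adj(I−A) / det(I−A).
Column 2 of adj(I−A): (0.2250, 0.6600, 0.4050); det(I−A) = 0.27825.
m_2 = (0.2250 + 0.6600 + 0.4050) / 0.27825 = 1.29 / 0.27825 ≈ 4.636.

m_2 = 4.636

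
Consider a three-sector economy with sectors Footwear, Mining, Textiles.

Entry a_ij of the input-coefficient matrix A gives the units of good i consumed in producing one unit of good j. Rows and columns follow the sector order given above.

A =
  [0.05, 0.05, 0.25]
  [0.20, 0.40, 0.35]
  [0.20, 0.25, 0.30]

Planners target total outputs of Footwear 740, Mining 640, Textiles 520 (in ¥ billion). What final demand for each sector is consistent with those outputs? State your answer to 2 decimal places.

d_1 = 541.00, d_2 = 54.00, d_3 = 56.00

I − A =
  [   0.95    -0.05    -0.25]
  [  -0.20     0.60    -0.35]
  [  -0.20    -0.25     0.70]
d = (I − A) x:
  d_1 = (+0.95)·740 + (-0.05)·640 + (-0.25)·520 = 541.00
  d_2 = (-0.20)·740 + (+0.60)·640 + (-0.35)·520 = 54.00
  d_3 = (-0.20)·740 + (-0.25)·640 + (+0.70)·520 = 56.00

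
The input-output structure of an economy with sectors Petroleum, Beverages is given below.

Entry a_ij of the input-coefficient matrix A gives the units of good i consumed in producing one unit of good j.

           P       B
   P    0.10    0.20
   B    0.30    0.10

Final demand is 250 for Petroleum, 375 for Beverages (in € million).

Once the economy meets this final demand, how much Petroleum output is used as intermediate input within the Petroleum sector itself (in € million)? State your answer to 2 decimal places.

I − A =
  [   0.90    -0.20]
  [  -0.30     0.90]
det(I−A) = (0.90)(0.90) − (-0.20)(-0.30) = 0.7500
adj(I−A) = [[0.90, 0.20], [0.30, 0.90]]
(I − A)⁻¹ = adj(I−A) / det(I−A) ≈
  [   1.2000     0.2667]
  [   0.4000     1.2000]
First solve x = (I − A)⁻¹ d = adj(I−A)·d / det(I−A); in particular x_P = (0.90·250 + 0.20·375) / 0.7500 = 300.00 / 0.7500 = 400.0000.
Intermediate flow from P to P: z_PP = a_PP · x_P = 0.10 × 300.00 / 0.7500 = 30.00 / 0.7500 = 40.00.

z_PP = 40.00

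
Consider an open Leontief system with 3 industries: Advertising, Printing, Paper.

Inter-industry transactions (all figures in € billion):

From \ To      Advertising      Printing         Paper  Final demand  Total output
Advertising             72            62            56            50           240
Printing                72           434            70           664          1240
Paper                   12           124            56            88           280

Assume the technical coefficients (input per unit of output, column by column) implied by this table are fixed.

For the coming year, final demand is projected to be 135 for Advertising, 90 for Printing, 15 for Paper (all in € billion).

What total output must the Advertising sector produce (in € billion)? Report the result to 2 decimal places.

x_1 = 231.39

Technical coefficients a_ij = z_ij / X_j:
  a_11 = 72/240 = 0.30, a_21 = 72/240 = 0.30, a_31 = 12/240 = 0.05
  a_12 = 62/1240 = 0.05, a_22 = 434/1240 = 0.35, a_32 = 124/1240 = 0.10
  a_13 = 56/280 = 0.20, a_23 = 70/280 = 0.25, a_33 = 56/280 = 0.20
I − A =
  [   0.70    -0.05    -0.20]
  [  -0.30     0.65    -0.25]
  [  -0.05    -0.10     0.80]
Cofactors of I−A, C_ij = (−1)^(i+j)·(minor ij) (rows/columns in the sector order above):
  C_11 = (0.65)(0.80) − (-0.25)(-0.10) = 0.4950
  C_12 = −[(-0.30)(0.80) − (-0.25)(-0.05)] = 0.2525
  C_13 = (-0.30)(-0.10) − (0.65)(-0.05) = 0.0625
  C_21 = −[(-0.05)(0.80) − (-0.20)(-0.10)] = 0.0600
  C_22 = (0.70)(0.80) − (-0.20)(-0.05) = 0.5500
  C_23 = −[(0.70)(-0.10) − (-0.05)(-0.05)] = 0.0725
  C_31 = (-0.05)(-0.25) − (-0.20)(0.65) = 0.1425
  C_32 = −[(0.70)(-0.25) − (-0.20)(-0.30)] = 0.2350
  C_33 = (0.70)(0.65) − (-0.05)(-0.30) = 0.4400
det(I−A) = Σ_j (I−A)_1j·C_1j = (0.70)(0.4950) + (-0.05)(0.2525) + (-0.20)(0.0625) = 0.321375
adj(I−A) = Cᵀ =
  [ 0.4950   0.0600   0.1425]
  [ 0.2525   0.5500   0.2350]
  [ 0.0625   0.0725   0.4400]
(I − A)⁻¹ = adj(I−A) / det(I−A) ≈
  [   1.5403     0.1867     0.4434]
  [   0.7857     1.7114     0.7312]
  [   0.1945     0.2256     1.3691]
x = (I − A)⁻¹ d = adj(I−A)·d / det(I−A), with det(I−A) = 0.321375:
  x_1 = (0.4950·135 + 0.0600·90 + 0.1425·15) / 0.321375 = 74.3625 / 0.321375 ≈ 231.39
  x_2 = (0.2525·135 + 0.5500·90 + 0.2350·15) / 0.321375 = 87.1125 / 0.321375 ≈ 271.06
  x_3 = (0.0625·135 + 0.0725·90 + 0.4400·15) / 0.321375 = 21.5625 / 0.321375 ≈ 67.09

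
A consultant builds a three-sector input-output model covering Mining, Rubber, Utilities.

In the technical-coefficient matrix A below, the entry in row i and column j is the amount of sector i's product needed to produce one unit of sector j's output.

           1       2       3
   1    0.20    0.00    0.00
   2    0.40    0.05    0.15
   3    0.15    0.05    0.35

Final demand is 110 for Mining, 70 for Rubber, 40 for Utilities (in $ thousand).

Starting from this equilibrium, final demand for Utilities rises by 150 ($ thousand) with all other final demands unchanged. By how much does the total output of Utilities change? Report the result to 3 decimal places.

Δx_3 = 233.607

I − A =
  [   0.80     0.00     0.00]
  [  -0.40     0.95    -0.15]
  [  -0.15    -0.05     0.65]
Cofactors of I−A, C_ij = (−1)^(i+j)·(minor ij) (rows/columns in the sector order above):
  C_11 = (0.95)(0.65) − (-0.15)(-0.05) = 0.6100
  C_12 = −[(-0.40)(0.65) − (-0.15)(-0.15)] = 0.2825
  C_13 = (-0.40)(-0.05) − (0.95)(-0.15) = 0.1625
  C_21 = −[(0.00)(0.65) − (0.00)(-0.05)] = 0.0000
  C_22 = (0.80)(0.65) − (0.00)(-0.15) = 0.5200
  C_23 = −[(0.80)(-0.05) − (0.00)(-0.15)] = 0.0400
  C_31 = (0.00)(-0.15) − (0.00)(0.95) = 0.0000
  C_32 = −[(0.80)(-0.15) − (0.00)(-0.40)] = 0.1200
  C_33 = (0.80)(0.95) − (0.00)(-0.40) = 0.7600
det(I−A) = Σ_j (I−A)_1j·C_1j = (0.80)(0.6100) + (0.00)(0.2825) + (0.00)(0.1625) = 0.4880
adj(I−A) = Cᵀ =
  [ 0.6100   0.0000   0.0000]
  [ 0.2825   0.5200   0.1200]
  [ 0.1625   0.0400   0.7600]
(I − A)⁻¹ = adj(I−A) / det(I−A) ≈
  [   1.2500     0.0000     0.0000]
  [   0.5789     1.0656     0.2459]
  [   0.3330     0.0820     1.5574]
Δx = (I − A)⁻¹ Δd with Δd having +150 in the Utilities component and 0 elsewhere.
So Δx_3 = L_33 · (+150), where L_33 = adj(I−A)_33 / det(I−A) = 0.7600 / 0.4880.
Δx_3 = 0.7600 × (+150) / 0.4880 = 114.00 / 0.4880 ≈ 233.607.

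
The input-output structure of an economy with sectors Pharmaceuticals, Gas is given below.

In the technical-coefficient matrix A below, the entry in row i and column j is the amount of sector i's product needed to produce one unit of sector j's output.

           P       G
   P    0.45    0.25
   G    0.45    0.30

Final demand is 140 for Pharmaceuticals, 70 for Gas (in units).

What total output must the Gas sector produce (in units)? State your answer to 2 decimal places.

x_G = 372.48

I − A =
  [   0.55    -0.25]
  [  -0.45     0.70]
det(I−A) = (0.55)(0.70) − (-0.25)(-0.45) = 0.2725
adj(I−A) = [[0.70, 0.25], [0.45, 0.55]]
(I − A)⁻¹ = adj(I−A) / det(I−A) ≈
  [   2.5688     0.9174]
  [   1.6514     2.0183]
x = (I − A)⁻¹ d = adj(I−A)·d / det(I−A), with det(I−A) = 0.2725:
  x_P = (0.70·140 + 0.25·70) / 0.2725 = 115.50 / 0.2725 ≈ 423.85
  x_G = (0.45·140 + 0.55·70) / 0.2725 = 101.50 / 0.2725 ≈ 372.48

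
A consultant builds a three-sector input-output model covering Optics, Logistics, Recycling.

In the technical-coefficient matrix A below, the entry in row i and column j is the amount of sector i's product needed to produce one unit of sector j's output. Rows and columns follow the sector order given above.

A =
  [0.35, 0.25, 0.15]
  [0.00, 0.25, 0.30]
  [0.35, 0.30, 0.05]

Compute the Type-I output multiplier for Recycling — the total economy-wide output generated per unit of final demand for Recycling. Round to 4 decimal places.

I − A =
  [   0.65    -0.25    -0.15]
  [   0.00     0.75    -0.30]
  [  -0.35    -0.30     0.95]
Cofactors of I−A, C_ij = (−1)^(i+j)·(minor ij) (rows/columns in the sector order above):
  C_11 = (0.75)(0.95) − (-0.30)(-0.30) = 0.6225
  C_12 = −[(0.00)(0.95) − (-0.30)(-0.35)] = 0.1050
  C_13 = (0.00)(-0.30) − (0.75)(-0.35) = 0.2625
  C_21 = −[(-0.25)(0.95) − (-0.15)(-0.30)] = 0.2825
  C_22 = (0.65)(0.95) − (-0.15)(-0.35) = 0.5650
  C_23 = −[(0.65)(-0.30) − (-0.25)(-0.35)] = 0.2825
  C_31 = (-0.25)(-0.30) − (-0.15)(0.75) = 0.1875
  C_32 = −[(0.65)(-0.30) − (-0.15)(0.00)] = 0.1950
  C_33 = (0.65)(0.75) − (-0.25)(0.00) = 0.4875
det(I−A) = Σ_j (I−A)_1j·C_1j = (0.65)(0.6225) + (-0.25)(0.1050) + (-0.15)(0.2625) = 0.3390
adj(I−A) = Cᵀ =
  [ 0.6225   0.2825   0.1875]
  [ 0.1050   0.5650   0.1950]
  [ 0.2625   0.2825   0.4875]
(I − A)⁻¹ = adj(I−A) / det(I−A) ≈
  [   1.83628     0.83333     0.55310]
  [   0.30973     1.66667     0.57522]
  [   0.77434     0.83333     1.43805]
The output multiplier for sector j is the column-j sum of the Leontief inverse (I − A)⁻¹ = adj(I−A) / det(I−A).
Column R of adj(I−A): (0.1875, 0.1950, 0.4875); det(I−A) = 0.3390.
m_R = (0.1875 + 0.1950 + 0.4875) / 0.3390 = 0.87 / 0.3390 ≈ 2.5664.

m_R = 2.5664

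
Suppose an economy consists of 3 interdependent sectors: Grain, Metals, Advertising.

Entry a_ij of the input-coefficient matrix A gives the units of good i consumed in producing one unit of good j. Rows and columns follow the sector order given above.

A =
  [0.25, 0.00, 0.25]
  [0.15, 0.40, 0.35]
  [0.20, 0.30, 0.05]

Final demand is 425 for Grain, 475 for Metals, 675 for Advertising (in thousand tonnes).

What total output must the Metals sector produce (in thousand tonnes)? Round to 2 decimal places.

I − A =
  [   0.75     0.00    -0.25]
  [  -0.15     0.60    -0.35]
  [  -0.20    -0.30     0.95]
Cofactors of I−A, C_ij = (−1)^(i+j)·(minor ij) (rows/columns in the sector order above):
  C_11 = (0.60)(0.95) − (-0.35)(-0.30) = 0.4650
  C_12 = −[(-0.15)(0.95) − (-0.35)(-0.20)] = 0.2125
  C_13 = (-0.15)(-0.30) − (0.60)(-0.20) = 0.1650
  C_21 = −[(0.00)(0.95) − (-0.25)(-0.30)] = 0.0750
  C_22 = (0.75)(0.95) − (-0.25)(-0.20) = 0.6625
  C_23 = −[(0.75)(-0.30) − (0.00)(-0.20)] = 0.2250
  C_31 = (0.00)(-0.35) − (-0.25)(0.60) = 0.1500
  C_32 = −[(0.75)(-0.35) − (-0.25)(-0.15)] = 0.3000
  C_33 = (0.75)(0.60) − (0.00)(-0.15) = 0.4500
det(I−A) = Σ_j (I−A)_1j·C_1j = (0.75)(0.4650) + (0.00)(0.2125) + (-0.25)(0.1650) = 0.3075
adj(I−A) = Cᵀ =
  [ 0.4650   0.0750   0.1500]
  [ 0.2125   0.6625   0.3000]
  [ 0.1650   0.2250   0.4500]
(I − A)⁻¹ = adj(I−A) / det(I−A) ≈
  [   1.5122     0.2439     0.4878]
  [   0.6911     2.1545     0.9756]
  [   0.5366     0.7317     1.4634]
x = (I − A)⁻¹ d = adj(I−A)·d / det(I−A), with det(I−A) = 0.3075:
  x_G = (0.4650·425 + 0.0750·475 + 0.1500·675) / 0.3075 = 334.50 / 0.3075 ≈ 1087.80
  x_M = (0.2125·425 + 0.6625·475 + 0.3000·675) / 0.3075 = 607.50 / 0.3075 ≈ 1975.61
  x_A = (0.1650·425 + 0.2250·475 + 0.4500·675) / 0.3075 = 480.75 / 0.3075 ≈ 1563.41

x_M = 1975.61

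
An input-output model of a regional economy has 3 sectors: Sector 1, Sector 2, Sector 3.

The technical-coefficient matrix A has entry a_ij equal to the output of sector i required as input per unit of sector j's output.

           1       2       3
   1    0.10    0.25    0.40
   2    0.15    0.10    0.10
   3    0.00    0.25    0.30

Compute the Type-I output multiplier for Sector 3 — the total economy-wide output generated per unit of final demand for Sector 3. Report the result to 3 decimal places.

m_3 = 2.598

I − A =
  [   0.90    -0.25    -0.40]
  [  -0.15     0.90    -0.10]
  [   0.00    -0.25     0.70]
Cofactors of I−A, C_ij = (−1)^(i+j)·(minor ij) (rows/columns in the sector order above):
  C_11 = (0.90)(0.70) − (-0.10)(-0.25) = 0.6050
  C_12 = −[(-0.15)(0.70) − (-0.10)(0.00)] = 0.1050
  C_13 = (-0.15)(-0.25) − (0.90)(0.00) = 0.0375
  C_21 = −[(-0.25)(0.70) − (-0.40)(-0.25)] = 0.2750
  C_22 = (0.90)(0.70) − (-0.40)(0.00) = 0.6300
  C_23 = −[(0.90)(-0.25) − (-0.25)(0.00)] = 0.2250
  C_31 = (-0.25)(-0.10) − (-0.40)(0.90) = 0.3850
  C_32 = −[(0.90)(-0.10) − (-0.40)(-0.15)] = 0.1500
  C_33 = (0.90)(0.90) − (-0.25)(-0.15) = 0.7725
det(I−A) = Σ_j (I−A)_1j·C_1j = (0.90)(0.6050) + (-0.25)(0.1050) + (-0.40)(0.0375) = 0.50325
adj(I−A) = Cᵀ =
  [ 0.6050   0.2750   0.3850]
  [ 0.1050   0.6300   0.1500]
  [ 0.0375   0.2250   0.7725]
(I − A)⁻¹ = adj(I−A) / det(I−A) ≈
  [   1.2022     0.5464     0.7650]
  [   0.2086     1.2519     0.2981]
  [   0.0745     0.4471     1.5350]
The output multiplier for sector j is the column-j sum of the Leontief inverse (I − A)⁻¹ = adj(I−A) / det(I−A).
Column 3 of adj(I−A): (0.3850, 0.1500, 0.7725); det(I−A) = 0.50325.
m_3 = (0.3850 + 0.1500 + 0.7725) / 0.50325 = 1.3075 / 0.50325 ≈ 2.598.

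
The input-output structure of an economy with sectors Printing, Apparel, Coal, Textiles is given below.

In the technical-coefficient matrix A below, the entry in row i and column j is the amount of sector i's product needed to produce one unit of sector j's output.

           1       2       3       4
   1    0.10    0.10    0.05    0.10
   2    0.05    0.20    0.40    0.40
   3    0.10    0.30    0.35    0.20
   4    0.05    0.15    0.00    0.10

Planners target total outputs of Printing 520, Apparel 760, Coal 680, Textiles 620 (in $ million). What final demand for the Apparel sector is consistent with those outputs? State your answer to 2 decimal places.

I − A =
  [   0.90    -0.10    -0.05    -0.10]
  [  -0.05     0.80    -0.40    -0.40]
  [  -0.10    -0.30     0.65    -0.20]
  [  -0.05    -0.15     0.00     0.90]
d = (I − A) x:
  d_1 = (+0.90)·520 + (-0.10)·760 + (-0.05)·680 + (-0.10)·620 = 296.00
  d_2 = (-0.05)·520 + (+0.80)·760 + (-0.40)·680 + (-0.40)·620 = 62.00
  d_3 = (-0.10)·520 + (-0.30)·760 + (+0.65)·680 + (-0.20)·620 = 38.00
  d_4 = (-0.05)·520 + (-0.15)·760 + (+0.00)·680 + (+0.90)·620 = 418.00

d_2 = 62.00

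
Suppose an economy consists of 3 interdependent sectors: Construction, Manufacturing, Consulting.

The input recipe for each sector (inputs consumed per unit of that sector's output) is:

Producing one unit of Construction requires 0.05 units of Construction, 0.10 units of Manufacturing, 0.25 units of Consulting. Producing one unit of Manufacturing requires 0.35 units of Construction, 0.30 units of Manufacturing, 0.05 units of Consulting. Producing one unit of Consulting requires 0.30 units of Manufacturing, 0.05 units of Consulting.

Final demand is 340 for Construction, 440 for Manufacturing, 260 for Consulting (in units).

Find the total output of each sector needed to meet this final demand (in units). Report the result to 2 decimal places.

I − A =
  [   0.95    -0.35     0.00]
  [  -0.10     0.70    -0.30]
  [  -0.25    -0.05     0.95]
Cofactors of I−A, C_ij = (−1)^(i+j)·(minor ij) (rows/columns in the sector order above):
  C_11 = (0.70)(0.95) − (-0.30)(-0.05) = 0.6500
  C_12 = −[(-0.10)(0.95) − (-0.30)(-0.25)] = 0.1700
  C_13 = (-0.10)(-0.05) − (0.70)(-0.25) = 0.1800
  C_21 = −[(-0.35)(0.95) − (0.00)(-0.05)] = 0.3325
  C_22 = (0.95)(0.95) − (0.00)(-0.25) = 0.9025
  C_23 = −[(0.95)(-0.05) − (-0.35)(-0.25)] = 0.1350
  C_31 = (-0.35)(-0.30) − (0.00)(0.70) = 0.1050
  C_32 = −[(0.95)(-0.30) − (0.00)(-0.10)] = 0.2850
  C_33 = (0.95)(0.70) − (-0.35)(-0.10) = 0.6300
det(I−A) = Σ_j (I−A)_1j·C_1j = (0.95)(0.6500) + (-0.35)(0.1700) + (0.00)(0.1800) = 0.5580
adj(I−A) = Cᵀ =
  [ 0.6500   0.3325   0.1050]
  [ 0.1700   0.9025   0.2850]
  [ 0.1800   0.1350   0.6300]
(I − A)⁻¹ = adj(I−A) / det(I−A) ≈
  [   1.1649     0.5959     0.1882]
  [   0.3047     1.6174     0.5108]
  [   0.3226     0.2419     1.1290]
x = (I − A)⁻¹ d = adj(I−A)·d / det(I−A), with det(I−A) = 0.5580:
  x_1 = (0.6500·340 + 0.3325·440 + 0.1050·260) / 0.5580 = 394.60 / 0.5580 ≈ 707.17
  x_2 = (0.1700·340 + 0.9025·440 + 0.2850·260) / 0.5580 = 529.00 / 0.5580 ≈ 948.03
  x_3 = (0.1800·340 + 0.1350·440 + 0.6300·260) / 0.5580 = 284.40 / 0.5580 ≈ 509.68

x_1 = 707.17, x_2 = 948.03, x_3 = 509.68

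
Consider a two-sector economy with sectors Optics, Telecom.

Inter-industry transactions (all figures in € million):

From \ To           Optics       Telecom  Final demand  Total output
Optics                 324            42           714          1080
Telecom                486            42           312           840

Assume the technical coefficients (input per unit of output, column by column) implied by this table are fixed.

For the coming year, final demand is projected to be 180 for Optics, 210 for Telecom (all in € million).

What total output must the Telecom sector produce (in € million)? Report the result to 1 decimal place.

Technical coefficients a_ij = z_ij / X_j:
  a_OO = 324/1080 = 0.30, a_TO = 486/1080 = 0.45
  a_OT = 42/840 = 0.05, a_TT = 42/840 = 0.05
I − A =
  [   0.70    -0.05]
  [  -0.45     0.95]
det(I−A) = (0.70)(0.95) − (-0.05)(-0.45) = 0.6425
adj(I−A) = [[0.95, 0.05], [0.45, 0.70]]
(I − A)⁻¹ = adj(I−A) / det(I−A) ≈
  [   1.4786     0.0778]
  [   0.7004     1.0895]
x = (I − A)⁻¹ d = adj(I−A)·d / det(I−A), with det(I−A) = 0.6425:
  x_O = (0.95·180 + 0.05·210) / 0.6425 = 181.50 / 0.6425 ≈ 282.5
  x_T = (0.45·180 + 0.70·210) / 0.6425 = 228.00 / 0.6425 ≈ 354.9

x_T = 354.9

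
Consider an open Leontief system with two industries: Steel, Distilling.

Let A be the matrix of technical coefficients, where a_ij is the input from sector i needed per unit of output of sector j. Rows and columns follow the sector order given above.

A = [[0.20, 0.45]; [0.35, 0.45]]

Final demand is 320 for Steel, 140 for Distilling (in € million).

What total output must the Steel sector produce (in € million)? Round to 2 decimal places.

I − A =
  [   0.80    -0.45]
  [  -0.35     0.55]
det(I−A) = (0.80)(0.55) − (-0.45)(-0.35) = 0.2825
adj(I−A) = [[0.55, 0.45], [0.35, 0.80]]
(I − A)⁻¹ = adj(I−A) / det(I−A) ≈
  [   1.9469     1.5929]
  [   1.2389     2.8319]
x = (I − A)⁻¹ d = adj(I−A)·d / det(I−A), with det(I−A) = 0.2825:
  x_1 = (0.55·320 + 0.45·140) / 0.2825 = 239.00 / 0.2825 ≈ 846.02
  x_2 = (0.35·320 + 0.80·140) / 0.2825 = 224.00 / 0.2825 ≈ 792.92

x_1 = 846.02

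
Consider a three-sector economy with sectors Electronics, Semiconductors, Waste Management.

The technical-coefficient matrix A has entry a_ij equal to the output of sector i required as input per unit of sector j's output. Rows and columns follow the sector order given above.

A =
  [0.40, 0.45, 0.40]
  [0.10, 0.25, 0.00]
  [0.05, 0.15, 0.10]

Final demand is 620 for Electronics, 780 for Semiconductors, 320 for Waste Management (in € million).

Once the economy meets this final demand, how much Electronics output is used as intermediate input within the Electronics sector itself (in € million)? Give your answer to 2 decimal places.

z_11 = 1021.48

I − A =
  [   0.60    -0.45    -0.40]
  [  -0.10     0.75     0.00]
  [  -0.05    -0.15     0.90]
Cofactors of I−A, C_ij = (−1)^(i+j)·(minor ij) (rows/columns in the sector order above):
  C_11 = (0.75)(0.90) − (0.00)(-0.15) = 0.6750
  C_12 = −[(-0.10)(0.90) − (0.00)(-0.05)] = 0.0900
  C_13 = (-0.10)(-0.15) − (0.75)(-0.05) = 0.0525
  C_21 = −[(-0.45)(0.90) − (-0.40)(-0.15)] = 0.4650
  C_22 = (0.60)(0.90) − (-0.40)(-0.05) = 0.5200
  C_23 = −[(0.60)(-0.15) − (-0.45)(-0.05)] = 0.1125
  C_31 = (-0.45)(0.00) − (-0.40)(0.75) = 0.3000
  C_32 = −[(0.60)(0.00) − (-0.40)(-0.10)] = 0.0400
  C_33 = (0.60)(0.75) − (-0.45)(-0.10) = 0.4050
det(I−A) = Σ_j (I−A)_1j·C_1j = (0.60)(0.6750) + (-0.45)(0.0900) + (-0.40)(0.0525) = 0.3435
adj(I−A) = Cᵀ =
  [ 0.6750   0.4650   0.3000]
  [ 0.0900   0.5200   0.0400]
  [ 0.0525   0.1125   0.4050]
(I − A)⁻¹ = adj(I−A) / det(I−A) ≈
  [   1.9651     1.3537     0.8734]
  [   0.2620     1.5138     0.1164]
  [   0.1528     0.3275     1.1790]
First solve x = (I − A)⁻¹ d = adj(I−A)·d / det(I−A); in particular x_1 = (0.6750·620 + 0.4650·780 + 0.3000·320) / 0.3435 = 877.20 / 0.3435 ≈ 2553.7118.
Intermediate flow from 1 to 1: z_11 = a_11 · x_1 = 0.40 × 877.20 / 0.3435 = 350.88 / 0.3435 ≈ 1021.48.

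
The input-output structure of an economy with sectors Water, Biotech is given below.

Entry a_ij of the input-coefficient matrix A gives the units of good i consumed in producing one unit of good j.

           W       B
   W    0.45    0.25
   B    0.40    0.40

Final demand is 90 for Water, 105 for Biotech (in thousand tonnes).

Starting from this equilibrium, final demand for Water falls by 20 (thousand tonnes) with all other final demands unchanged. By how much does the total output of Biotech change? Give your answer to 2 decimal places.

Δx_B = -34.78

I − A =
  [   0.55    -0.25]
  [  -0.40     0.60]
det(I−A) = (0.55)(0.60) − (-0.25)(-0.40) = 0.2300
adj(I−A) = [[0.60, 0.25], [0.40, 0.55]]
(I − A)⁻¹ = adj(I−A) / det(I−A) ≈
  [   2.6087     1.0870]
  [   1.7391     2.3913]
Δx = (I − A)⁻¹ Δd with Δd having -20 in the Water component and 0 elsewhere.
So Δx_B = L_BW · (-20), where L_BW = adj(I−A)_BW / det(I−A) = 0.40 / 0.2300.
Δx_B = 0.40 × (-20) / 0.2300 = -8.00 / 0.2300 ≈ -34.78.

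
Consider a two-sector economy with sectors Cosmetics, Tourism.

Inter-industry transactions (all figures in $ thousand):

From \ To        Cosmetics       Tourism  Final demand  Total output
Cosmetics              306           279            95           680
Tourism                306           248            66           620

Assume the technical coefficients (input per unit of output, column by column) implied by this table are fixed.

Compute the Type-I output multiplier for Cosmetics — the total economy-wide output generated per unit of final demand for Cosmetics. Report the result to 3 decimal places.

m_C = 8.235

Technical coefficients a_ij = z_ij / X_j:
  a_CC = 306/680 = 0.45, a_TC = 306/680 = 0.45
  a_CT = 279/620 = 0.45, a_TT = 248/620 = 0.40
I − A =
  [   0.55    -0.45]
  [  -0.45     0.60]
det(I−A) = (0.55)(0.60) − (-0.45)(-0.45) = 0.1275
adj(I−A) = [[0.60, 0.45], [0.45, 0.55]]
(I − A)⁻¹ = adj(I−A) / det(I−A) ≈
  [   4.7059     3.5294]
  [   3.5294     4.3137]
The output multiplier for sector j is the column-j sum of the Leontief inverse (I − A)⁻¹ = adj(I−A) / det(I−A).
Column C of adj(I−A): (0.60, 0.45); det(I−A) = 0.1275.
m_C = (0.60 + 0.45) / 0.1275 = 1.05 / 0.1275 ≈ 8.235.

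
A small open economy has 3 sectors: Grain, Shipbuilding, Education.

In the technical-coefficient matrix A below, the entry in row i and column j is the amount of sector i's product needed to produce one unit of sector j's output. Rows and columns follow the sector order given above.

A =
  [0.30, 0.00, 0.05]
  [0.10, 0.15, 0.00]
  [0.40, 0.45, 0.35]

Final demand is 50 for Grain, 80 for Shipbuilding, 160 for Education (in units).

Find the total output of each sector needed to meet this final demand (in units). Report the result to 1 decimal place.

I − A =
  [   0.70     0.00    -0.05]
  [  -0.10     0.85     0.00]
  [  -0.40    -0.45     0.65]
Cofactors of I−A, C_ij = (−1)^(i+j)·(minor ij) (rows/columns in the sector order above):
  C_11 = (0.85)(0.65) − (0.00)(-0.45) = 0.5525
  C_12 = −[(-0.10)(0.65) − (0.00)(-0.40)] = 0.0650
  C_13 = (-0.10)(-0.45) − (0.85)(-0.40) = 0.3850
  C_21 = −[(0.00)(0.65) − (-0.05)(-0.45)] = 0.0225
  C_22 = (0.70)(0.65) − (-0.05)(-0.40) = 0.4350
  C_23 = −[(0.70)(-0.45) − (0.00)(-0.40)] = 0.3150
  C_31 = (0.00)(0.00) − (-0.05)(0.85) = 0.0425
  C_32 = −[(0.70)(0.00) − (-0.05)(-0.10)] = 0.0050
  C_33 = (0.70)(0.85) − (0.00)(-0.10) = 0.5950
det(I−A) = Σ_j (I−A)_1j·C_1j = (0.70)(0.5525) + (0.00)(0.0650) + (-0.05)(0.3850) = 0.3675
adj(I−A) = Cᵀ =
  [ 0.5525   0.0225   0.0425]
  [ 0.0650   0.4350   0.0050]
  [ 0.3850   0.3150   0.5950]
(I − A)⁻¹ = adj(I−A) / det(I−A) ≈
  [   1.5034     0.0612     0.1156]
  [   0.1769     1.1837     0.0136]
  [   1.0476     0.8571     1.6190]
x = (I − A)⁻¹ d = adj(I−A)·d / det(I−A), with det(I−A) = 0.3675:
  x_1 = (0.5525·50 + 0.0225·80 + 0.0425·160) / 0.3675 = 36.225 / 0.3675 ≈ 98.6
  x_2 = (0.0650·50 + 0.4350·80 + 0.0050·160) / 0.3675 = 38.85 / 0.3675 ≈ 105.7
  x_3 = (0.3850·50 + 0.3150·80 + 0.5950·160) / 0.3675 = 139.65 / 0.3675 = 380.0

x_1 = 98.6, x_2 = 105.7, x_3 = 380.0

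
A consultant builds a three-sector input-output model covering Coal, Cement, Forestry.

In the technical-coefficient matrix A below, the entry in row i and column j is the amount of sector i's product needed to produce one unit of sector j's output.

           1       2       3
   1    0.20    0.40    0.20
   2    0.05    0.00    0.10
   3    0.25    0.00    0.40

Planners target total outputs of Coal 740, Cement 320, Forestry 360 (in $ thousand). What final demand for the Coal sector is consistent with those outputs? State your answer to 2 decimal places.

I − A =
  [   0.80    -0.40    -0.20]
  [  -0.05     1.00    -0.10]
  [  -0.25     0.00     0.60]
d = (I − A) x:
  d_1 = (+0.80)·740 + (-0.40)·320 + (-0.20)·360 = 392.00
  d_2 = (-0.05)·740 + (+1.00)·320 + (-0.10)·360 = 247.00
  d_3 = (-0.25)·740 + (+0.00)·320 + (+0.60)·360 = 31.00

d_1 = 392.00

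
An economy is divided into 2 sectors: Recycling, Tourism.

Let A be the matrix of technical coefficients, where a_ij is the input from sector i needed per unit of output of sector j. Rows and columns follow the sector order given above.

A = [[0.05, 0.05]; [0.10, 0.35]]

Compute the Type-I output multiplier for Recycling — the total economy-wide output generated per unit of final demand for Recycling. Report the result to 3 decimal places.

m_R = 1.224

I − A =
  [   0.95    -0.05]
  [  -0.10     0.65]
det(I−A) = (0.95)(0.65) − (-0.05)(-0.10) = 0.6125
adj(I−A) = [[0.65, 0.05], [0.10, 0.95]]
(I − A)⁻¹ = adj(I−A) / det(I−A) ≈
  [   1.0612     0.0816]
  [   0.1633     1.5510]
The output multiplier for sector j is the column-j sum of the Leontief inverse (I − A)⁻¹ = adj(I−A) / det(I−A).
Column R of adj(I−A): (0.65, 0.10); det(I−A) = 0.6125.
m_R = (0.65 + 0.10) / 0.6125 = 0.75 / 0.6125 ≈ 1.224.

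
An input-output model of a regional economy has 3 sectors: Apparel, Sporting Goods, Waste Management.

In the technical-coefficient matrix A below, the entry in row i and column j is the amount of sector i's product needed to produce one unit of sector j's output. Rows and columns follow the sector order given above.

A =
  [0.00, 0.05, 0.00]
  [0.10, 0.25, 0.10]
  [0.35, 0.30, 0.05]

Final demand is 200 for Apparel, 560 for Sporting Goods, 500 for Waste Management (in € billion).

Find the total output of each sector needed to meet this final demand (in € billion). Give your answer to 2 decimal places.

I − A =
  [   1.00    -0.05     0.00]
  [  -0.10     0.75    -0.10]
  [  -0.35    -0.30     0.95]
Cofactors of I−A, C_ij = (−1)^(i+j)·(minor ij) (rows/columns in the sector order above):
  C_11 = (0.75)(0.95) − (-0.10)(-0.30) = 0.6825
  C_12 = −[(-0.10)(0.95) − (-0.10)(-0.35)] = 0.1300
  C_13 = (-0.10)(-0.30) − (0.75)(-0.35) = 0.2925
  C_21 = −[(-0.05)(0.95) − (0.00)(-0.30)] = 0.0475
  C_22 = (1.00)(0.95) − (0.00)(-0.35) = 0.9500
  C_23 = −[(1.00)(-0.30) − (-0.05)(-0.35)] = 0.3175
  C_31 = (-0.05)(-0.10) − (0.00)(0.75) = 0.0050
  C_32 = −[(1.00)(-0.10) − (0.00)(-0.10)] = 0.1000
  C_33 = (1.00)(0.75) − (-0.05)(-0.10) = 0.7450
det(I−A) = Σ_j (I−A)_1j·C_1j = (1.00)(0.6825) + (-0.05)(0.1300) + (0.00)(0.2925) = 0.6760
adj(I−A) = Cᵀ =
  [ 0.6825   0.0475   0.0050]
  [ 0.1300   0.9500   0.1000]
  [ 0.2925   0.3175   0.7450]
(I − A)⁻¹ = adj(I−A) / det(I−A) ≈
  [   1.0096     0.0703     0.0074]
  [   0.1923     1.4053     0.1479]
  [   0.4327     0.4697     1.1021]
x = (I − A)⁻¹ d = adj(I−A)·d / det(I−A), with det(I−A) = 0.6760:
  x_A = (0.6825·200 + 0.0475·560 + 0.0050·500) / 0.6760 = 165.60 / 0.6760 ≈ 244.97
  x_S = (0.1300·200 + 0.9500·560 + 0.1000·500) / 0.6760 = 608.00 / 0.6760 ≈ 899.41
  x_W = (0.2925·200 + 0.3175·560 + 0.7450·500) / 0.6760 = 608.80 / 0.6760 ≈ 900.59

x_A = 244.97, x_S = 899.41, x_W = 900.59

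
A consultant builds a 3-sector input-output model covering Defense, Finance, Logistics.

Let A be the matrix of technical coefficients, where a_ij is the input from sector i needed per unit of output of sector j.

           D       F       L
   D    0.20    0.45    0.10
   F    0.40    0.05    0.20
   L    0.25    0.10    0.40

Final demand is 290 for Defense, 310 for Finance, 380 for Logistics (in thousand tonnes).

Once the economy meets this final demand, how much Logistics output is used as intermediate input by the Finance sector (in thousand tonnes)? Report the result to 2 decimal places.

I − A =
  [   0.80    -0.45    -0.10]
  [  -0.40     0.95    -0.20]
  [  -0.25    -0.10     0.60]
Cofactors of I−A, C_ij = (−1)^(i+j)·(minor ij) (rows/columns in the sector order above):
  C_11 = (0.95)(0.60) − (-0.20)(-0.10) = 0.5500
  C_12 = −[(-0.40)(0.60) − (-0.20)(-0.25)] = 0.2900
  C_13 = (-0.40)(-0.10) − (0.95)(-0.25) = 0.2775
  C_21 = −[(-0.45)(0.60) − (-0.10)(-0.10)] = 0.2800
  C_22 = (0.80)(0.60) − (-0.10)(-0.25) = 0.4550
  C_23 = −[(0.80)(-0.10) − (-0.45)(-0.25)] = 0.1925
  C_31 = (-0.45)(-0.20) − (-0.10)(0.95) = 0.1850
  C_32 = −[(0.80)(-0.20) − (-0.10)(-0.40)] = 0.2000
  C_33 = (0.80)(0.95) − (-0.45)(-0.40) = 0.5800
det(I−A) = Σ_j (I−A)_1j·C_1j = (0.80)(0.5500) + (-0.45)(0.2900) + (-0.10)(0.2775) = 0.28175
adj(I−A) = Cᵀ =
  [ 0.5500   0.2800   0.1850]
  [ 0.2900   0.4550   0.2000]
  [ 0.2775   0.1925   0.5800]
(I − A)⁻¹ = adj(I−A) / det(I−A) ≈
  [   1.9521     0.9938     0.6566]
  [   1.0293     1.6149     0.7098]
  [   0.9849     0.6832     2.0586]
First solve x = (I − A)⁻¹ d = adj(I−A)·d / det(I−A); in particular x_F = (0.2900·290 + 0.4550·310 + 0.2000·380) / 0.28175 = 301.15 / 0.28175 ≈ 1068.8554.
Intermediate flow from L to F: z_LF = a_LF · x_F = 0.10 × 301.15 / 0.28175 = 30.115 / 0.28175 ≈ 106.89.

z_LF = 106.89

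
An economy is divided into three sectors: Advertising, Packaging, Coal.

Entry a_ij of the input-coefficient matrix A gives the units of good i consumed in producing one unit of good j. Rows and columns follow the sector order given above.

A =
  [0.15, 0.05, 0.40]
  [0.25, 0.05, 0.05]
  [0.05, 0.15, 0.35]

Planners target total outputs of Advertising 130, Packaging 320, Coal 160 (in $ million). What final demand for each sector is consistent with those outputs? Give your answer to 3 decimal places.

d_1 = 30.500, d_2 = 263.500, d_3 = 49.500

I − A =
  [   0.85    -0.05    -0.40]
  [  -0.25     0.95    -0.05]
  [  -0.05    -0.15     0.65]
d = (I − A) x:
  d_1 = (+0.85)·130 + (-0.05)·320 + (-0.40)·160 = 30.500
  d_2 = (-0.25)·130 + (+0.95)·320 + (-0.05)·160 = 263.500
  d_3 = (-0.05)·130 + (-0.15)·320 + (+0.65)·160 = 49.500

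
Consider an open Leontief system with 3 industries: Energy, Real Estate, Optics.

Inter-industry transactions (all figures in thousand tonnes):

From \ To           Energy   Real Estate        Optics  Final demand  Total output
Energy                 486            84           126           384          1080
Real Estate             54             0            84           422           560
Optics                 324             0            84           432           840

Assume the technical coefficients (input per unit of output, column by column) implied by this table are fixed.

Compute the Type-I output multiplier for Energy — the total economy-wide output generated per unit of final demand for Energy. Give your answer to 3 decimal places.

Technical coefficients a_ij = z_ij / X_j:
  a_11 = 486/1080 = 0.45, a_21 = 54/1080 = 0.05, a_31 = 324/1080 = 0.30
  a_12 = 84/560 = 0.15, a_22 = 0/560 = 0.00, a_32 = 0/560 = 0.00
  a_13 = 126/840 = 0.15, a_23 = 84/840 = 0.10, a_33 = 84/840 = 0.10
I − A =
  [   0.55    -0.15    -0.15]
  [  -0.05     1.00    -0.10]
  [  -0.30     0.00     0.90]
Cofactors of I−A, C_ij = (−1)^(i+j)·(minor ij) (rows/columns in the sector order above):
  C_11 = (1.00)(0.90) − (-0.10)(0.00) = 0.9000
  C_12 = −[(-0.05)(0.90) − (-0.10)(-0.30)] = 0.0750
  C_13 = (-0.05)(0.00) − (1.00)(-0.30) = 0.3000
  C_21 = −[(-0.15)(0.90) − (-0.15)(0.00)] = 0.1350
  C_22 = (0.55)(0.90) − (-0.15)(-0.30) = 0.4500
  C_23 = −[(0.55)(0.00) − (-0.15)(-0.30)] = 0.0450
  C_31 = (-0.15)(-0.10) − (-0.15)(1.00) = 0.1650
  C_32 = −[(0.55)(-0.10) − (-0.15)(-0.05)] = 0.0625
  C_33 = (0.55)(1.00) − (-0.15)(-0.05) = 0.5425
det(I−A) = Σ_j (I−A)_1j·C_1j = (0.55)(0.9000) + (-0.15)(0.0750) + (-0.15)(0.3000) = 0.43875
adj(I−A) = Cᵀ =
  [ 0.9000   0.1350   0.1650]
  [ 0.0750   0.4500   0.0625]
  [ 0.3000   0.0450   0.5425]
(I − A)⁻¹ = adj(I−A) / det(I−A) ≈
  [   2.0513     0.3077     0.3761]
  [   0.1709     1.0256     0.1425]
  [   0.6838     0.1026     1.2365]
The output multiplier for sector j is the column-j sum of the Leontief inverse (I − A)⁻¹ = adj(I−A) / det(I−A).
Column 1 of adj(I−A): (0.9000, 0.0750, 0.3000); det(I−A) = 0.43875.
m_1 = (0.9000 + 0.0750 + 0.3000) / 0.43875 = 1.275 / 0.43875 ≈ 2.906.

m_1 = 2.906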